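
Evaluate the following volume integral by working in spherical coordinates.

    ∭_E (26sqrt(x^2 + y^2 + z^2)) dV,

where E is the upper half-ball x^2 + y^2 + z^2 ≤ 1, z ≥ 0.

In spherical coordinates, x = ρ sin(φ) cos(θ), y = ρ sin(φ) sin(θ), z = ρ cos(φ), and dV = ρ^2 sin(φ) dρ dφ dθ.

The integrand becomes 26ρ, so

    ∭_E (26sqrt(x^2 + y^2 + z^2)) dV = ∫_{0}^{2π} ∫_{0}^{π/2} ∫_{0}^{1} (26ρ) · ρ^2 sin(φ) dρ dφ dθ.

Inner (ρ): 13sin(φ)/2.
Middle (φ): 13/2.
Outer (θ): 13π.

Therefore the triple integral equals 13π.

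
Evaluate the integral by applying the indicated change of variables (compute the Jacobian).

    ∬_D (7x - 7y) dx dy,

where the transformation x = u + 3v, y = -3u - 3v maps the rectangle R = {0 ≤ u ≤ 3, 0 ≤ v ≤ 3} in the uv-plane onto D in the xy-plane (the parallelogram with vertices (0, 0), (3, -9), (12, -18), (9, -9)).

Compute the Jacobian determinant of (x, y) with respect to (u, v):

    ∂(x,y)/∂(u,v) = | 1  3 | = (1)(-3) - (3)(-3) = 6.
                   | -3  -3 |

Its absolute value is |J| = 6 (the area scaling factor).

Substituting x = u + 3v, y = -3u - 3v into the integrand,

    7x - 7y → 28u + 42v,

so the integral becomes

    ∬_R (28u + 42v) · |J| du dv = ∫_0^3 ∫_0^3 (168u + 252v) dv du.

Inner (v): 504u + 1134.
Outer (u): 5670.

Therefore ∬_D (7x - 7y) dx dy = 5670.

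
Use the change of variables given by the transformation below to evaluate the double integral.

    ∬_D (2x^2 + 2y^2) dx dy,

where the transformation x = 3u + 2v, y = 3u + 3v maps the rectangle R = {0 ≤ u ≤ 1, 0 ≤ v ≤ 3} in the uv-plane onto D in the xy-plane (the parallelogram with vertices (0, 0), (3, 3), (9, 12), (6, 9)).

Compute the Jacobian determinant of (x, y) with respect to (u, v):

    ∂(x,y)/∂(u,v) = | 3  2 | = (3)(3) - (2)(3) = 3.
                   | 3  3 |

Its absolute value is |J| = 3 (the area scaling factor).

Substituting x = 3u + 2v, y = 3u + 3v into the integrand,

    2x^2 + 2y^2 → 36u^2 + 60u v + 26v^2,

so the integral becomes

    ∬_R (36u^2 + 60u v + 26v^2) · |J| du dv = ∫_0^1 ∫_0^3 (108u^2 + 180u v + 78v^2) dv du.

Inner (v): 324u^2 + 810u + 702.
Outer (u): 1215.

Therefore ∬_D (2x^2 + 2y^2) dx dy = 1215.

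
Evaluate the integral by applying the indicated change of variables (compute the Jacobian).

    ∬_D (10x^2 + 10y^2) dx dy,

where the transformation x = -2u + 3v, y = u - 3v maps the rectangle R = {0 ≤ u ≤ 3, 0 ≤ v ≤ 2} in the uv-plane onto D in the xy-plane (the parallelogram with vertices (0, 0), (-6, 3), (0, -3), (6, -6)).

Compute the Jacobian determinant of (x, y) with respect to (u, v):

    ∂(x,y)/∂(u,v) = | -2  3 | = (-2)(-3) - (3)(1) = 3.
                   | 1  -3 |

Its absolute value is |J| = 3 (the area scaling factor).

Substituting x = -2u + 3v, y = u - 3v into the integrand,

    10x^2 + 10y^2 → 50u^2 - 180u v + 180v^2,

so the integral becomes

    ∬_R (50u^2 - 180u v + 180v^2) · |J| du dv = ∫_0^3 ∫_0^2 (150u^2 - 540u v + 540v^2) dv du.

Inner (v): 300u^2 - 1080u + 1440.
Outer (u): 2160.

Therefore ∬_D (10x^2 + 10y^2) dx dy = 2160.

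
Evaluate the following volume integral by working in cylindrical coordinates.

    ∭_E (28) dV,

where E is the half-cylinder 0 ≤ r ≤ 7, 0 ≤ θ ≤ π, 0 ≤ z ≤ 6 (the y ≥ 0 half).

In cylindrical coordinates, x = r cos(θ), y = r sin(θ), z = z, and dV = r dr dθ dz.

The integrand becomes 28, so

    ∭_E (28) dV = ∫_{0}^{π} ∫_{0}^{7} ∫_{0}^{6} (28) · r dz dr dθ.

Inner (z): 168r.
Middle (r from 0 to 7): 4116.
Outer (θ): 4116π.

Therefore the triple integral equals 4116π.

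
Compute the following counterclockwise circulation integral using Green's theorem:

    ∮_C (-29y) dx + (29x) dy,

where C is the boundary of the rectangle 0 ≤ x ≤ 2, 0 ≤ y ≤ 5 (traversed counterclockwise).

Green's theorem converts the closed line integral into a double integral over the enclosed region D:

    ∮_C P dx + Q dy = ∬_D (∂Q/∂x - ∂P/∂y) dA.

Here P = -29y, Q = 29x, so

    ∂Q/∂x = 29,    ∂P/∂y = -29,
    ∂Q/∂x - ∂P/∂y = 58.

D is the region 0 ≤ x ≤ 2, 0 ≤ y ≤ 5. Evaluating the double integral:

    ∬_D (58) dA = ∫_0^{2} ∫_0^{5} (58) dy dx.

Inner (y from 0 to 5): 290.
Outer (x from 0 to 2): 580.

Therefore ∮_C P dx + Q dy = 580.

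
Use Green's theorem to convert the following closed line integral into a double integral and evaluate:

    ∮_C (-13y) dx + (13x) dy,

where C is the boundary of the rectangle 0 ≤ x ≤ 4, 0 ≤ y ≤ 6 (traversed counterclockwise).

Green's theorem converts the closed line integral into a double integral over the enclosed region D:

    ∮_C P dx + Q dy = ∬_D (∂Q/∂x - ∂P/∂y) dA.

Here P = -13y, Q = 13x, so

    ∂Q/∂x = 13,    ∂P/∂y = -13,
    ∂Q/∂x - ∂P/∂y = 26.

D is the region 0 ≤ x ≤ 4, 0 ≤ y ≤ 6. Evaluating the double integral:

    ∬_D (26) dA = ∫_0^{4} ∫_0^{6} (26) dy dx.

Inner (y from 0 to 6): 156.
Outer (x from 0 to 4): 624.

Therefore ∮_C P dx + Q dy = 624.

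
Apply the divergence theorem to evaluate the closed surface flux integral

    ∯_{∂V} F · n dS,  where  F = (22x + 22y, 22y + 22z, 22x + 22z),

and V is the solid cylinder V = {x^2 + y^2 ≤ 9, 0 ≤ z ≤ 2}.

By the divergence theorem,

    ∯_{∂V} F · n dS = ∭_V (∇ · F) dV.

Compute the divergence:
    ∇ · F = ∂F_x/∂x + ∂F_y/∂y + ∂F_z/∂z = 22 + 22 + 22 = 66.

In cylindrical coordinates, x = r cos(θ), y = r sin(θ), z = z, dV = r dr dθ dz, with 0 ≤ r ≤ 3, 0 ≤ θ ≤ 2π, 0 ≤ z ≤ 2.

The integrand, after substitution and multiplying by the volume element, becomes (66) · r, so

    ∭_V (∇·F) dV = ∫_0^{2π} ∫_0^{3} ∫_0^{2} (66) · r dz dr dθ.

Inner (z from 0 to 2): 132r.
Middle (r from 0 to 3): 594.
Outer (θ from 0 to 2π): 1188π.

Therefore ∯_{∂V} F · n dS = 1188π.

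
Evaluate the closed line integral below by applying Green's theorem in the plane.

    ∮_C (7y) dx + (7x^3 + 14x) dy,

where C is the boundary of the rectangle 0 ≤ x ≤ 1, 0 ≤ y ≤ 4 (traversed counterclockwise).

Green's theorem converts the closed line integral into a double integral over the enclosed region D:

    ∮_C P dx + Q dy = ∬_D (∂Q/∂x - ∂P/∂y) dA.

Here P = 7y, Q = 7x^3 + 14x, so

    ∂Q/∂x = 21x^2 + 14,    ∂P/∂y = 7,
    ∂Q/∂x - ∂P/∂y = 21x^2 + 7.

D is the region 0 ≤ x ≤ 1, 0 ≤ y ≤ 4. Evaluating the double integral:

    ∬_D (21x^2 + 7) dA = ∫_0^{1} ∫_0^{4} (21x^2 + 7) dy dx.

Inner (y from 0 to 4): 84x^2 + 28.
Outer (x from 0 to 1): 56.

Therefore ∮_C P dx + Q dy = 56.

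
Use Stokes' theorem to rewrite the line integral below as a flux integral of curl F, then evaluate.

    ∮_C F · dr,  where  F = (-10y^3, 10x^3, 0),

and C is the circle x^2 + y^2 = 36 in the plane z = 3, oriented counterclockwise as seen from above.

Let S be the flat disk x^2 + y^2 ≤ 36 in the plane z = 3, with upward unit normal n̂ = ẑ. By Stokes' theorem,

    ∮_C F · dr = ∬_S (∇ × F) · n̂ dS = ∬_D (curl F)_z dA,

where D is the disk x^2 + y^2 ≤ 36.

Compute the curl of F = (-10y^3, 10x^3, 0):
    (∇ × F)_x = ∂F_z/∂y - ∂F_y/∂z = 0,
    (∇ × F)_y = ∂F_x/∂z - ∂F_z/∂x = 0,
    (∇ × F)_z = ∂F_y/∂x - ∂F_x/∂y = 30x^2 + 30y^2.

On z = 3, (curl F)_z = 30x^2 + 30y^2.

Convert to polar (x = r cos θ, y = r sin θ, dA = r dr dθ); the integrand becomes 30r^2, so

    ∬_D (curl F)_z dA = ∫_0^{2π} ∫_0^{6} (30r^2) · r dr dθ.

Inner (r from 0 to 6): 9720.
Outer (θ from 0 to 2π): 19440π.

Therefore ∮_C F · dr = 19440π.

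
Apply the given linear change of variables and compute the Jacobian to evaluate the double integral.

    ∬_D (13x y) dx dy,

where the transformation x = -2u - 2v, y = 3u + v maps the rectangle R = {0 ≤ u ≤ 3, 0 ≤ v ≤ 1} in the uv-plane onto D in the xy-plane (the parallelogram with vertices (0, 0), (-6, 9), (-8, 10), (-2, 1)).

Compute the Jacobian determinant of (x, y) with respect to (u, v):

    ∂(x,y)/∂(u,v) = | -2  -2 | = (-2)(1) - (-2)(3) = 4.
                   | 3  1 |

Its absolute value is |J| = 4 (the area scaling factor).

Substituting x = -2u - 2v, y = 3u + v into the integrand,

    13x y → -78u^2 - 104u v - 26v^2,

so the integral becomes

    ∬_R (-78u^2 - 104u v - 26v^2) · |J| du dv = ∫_0^3 ∫_0^1 (-312u^2 - 416u v - 104v^2) dv du.

Inner (v): -312u^2 - 208u - 104/3.
Outer (u): -3848.

Therefore ∬_D (13x y) dx dy = -3848.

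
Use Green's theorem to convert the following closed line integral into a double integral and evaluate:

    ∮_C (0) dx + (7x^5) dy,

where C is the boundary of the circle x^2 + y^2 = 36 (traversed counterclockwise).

Green's theorem converts the closed line integral into a double integral over the enclosed region D:

    ∮_C P dx + Q dy = ∬_D (∂Q/∂x - ∂P/∂y) dA.

Here P = 0, Q = 7x^5, so

    ∂Q/∂x = 35x^4,    ∂P/∂y = 0,
    ∂Q/∂x - ∂P/∂y = 35x^4.

D is the region x^2 + y^2 ≤ 36. Evaluating the double integral:

In polar coordinates (x = r cos θ, y = r sin θ, dA = r dr dθ) the integrand becomes 35r^4cos(θ)^4, so

    ∬_D (35x^4) dA = ∫_0^{2π} ∫_0^{6} (35r^4cos(θ)^4) · r dr dθ.

Inner (r from 0 to 6): 272160cos(θ)^4.
Outer (θ from 0 to 2π): 204120π.

Therefore ∮_C P dx + Q dy = 204120π.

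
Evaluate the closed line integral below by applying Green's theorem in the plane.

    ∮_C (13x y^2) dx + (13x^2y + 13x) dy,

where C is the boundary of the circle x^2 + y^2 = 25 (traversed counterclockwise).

Green's theorem converts the closed line integral into a double integral over the enclosed region D:

    ∮_C P dx + Q dy = ∬_D (∂Q/∂x - ∂P/∂y) dA.

Here P = 13x y^2, Q = 13x^2y + 13x, so

    ∂Q/∂x = 26x y + 13,    ∂P/∂y = 26x y,
    ∂Q/∂x - ∂P/∂y = 13.

D is the region x^2 + y^2 ≤ 25. Evaluating the double integral:

In polar coordinates (x = r cos θ, y = r sin θ, dA = r dr dθ) the integrand becomes 13, so

    ∬_D (13) dA = ∫_0^{2π} ∫_0^{5} (13) · r dr dθ.

Inner (r from 0 to 5): 325/2.
Outer (θ from 0 to 2π): 325π.

Therefore ∮_C P dx + Q dy = 325π.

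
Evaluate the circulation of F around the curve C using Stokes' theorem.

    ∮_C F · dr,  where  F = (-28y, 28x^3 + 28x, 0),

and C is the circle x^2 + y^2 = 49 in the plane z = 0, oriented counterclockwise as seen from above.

Let S be the flat disk x^2 + y^2 ≤ 49 in the plane z = 0, with upward unit normal n̂ = ẑ. By Stokes' theorem,

    ∮_C F · dr = ∬_S (∇ × F) · n̂ dS = ∬_D (curl F)_z dA,

where D is the disk x^2 + y^2 ≤ 49.

Compute the curl of F = (-28y, 28x^3 + 28x, 0):
    (∇ × F)_x = ∂F_z/∂y - ∂F_y/∂z = 0,
    (∇ × F)_y = ∂F_x/∂z - ∂F_z/∂x = 0,
    (∇ × F)_z = ∂F_y/∂x - ∂F_x/∂y = 84x^2 + 56.

On z = 0, (curl F)_z = 84x^2 + 56.

Convert to polar (x = r cos θ, y = r sin θ, dA = r dr dθ); the integrand becomes 84r^2cos(θ)^2 + 56, so

    ∬_D (curl F)_z dA = ∫_0^{2π} ∫_0^{7} (84r^2cos(θ)^2 + 56) · r dr dθ.

Inner (r from 0 to 7): 50421cos(θ)^2 + 1372.
Outer (θ from 0 to 2π): 53165π.

Therefore ∮_C F · dr = 53165π.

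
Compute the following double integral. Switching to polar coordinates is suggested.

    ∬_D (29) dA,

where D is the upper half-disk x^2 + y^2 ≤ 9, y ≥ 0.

The region D is 0 ≤ r ≤ 3, 0 ≤ θ ≤ π in polar coordinates, where x = r cos(θ), y = r sin(θ), and dA = r dr dθ.

Under the substitution, the integrand becomes 29, so

    ∬_D (29) dA = ∫_{0}^{π} ∫_{0}^{3} (29) · r dr dθ.

Inner integral (in r): ∫_{0}^{3} (29) · r dr = 261/2.

Outer integral (in θ): ∫_{0}^{π} (261/2) dθ = 261π/2.

Therefore ∬_D (29) dA = 261π/2.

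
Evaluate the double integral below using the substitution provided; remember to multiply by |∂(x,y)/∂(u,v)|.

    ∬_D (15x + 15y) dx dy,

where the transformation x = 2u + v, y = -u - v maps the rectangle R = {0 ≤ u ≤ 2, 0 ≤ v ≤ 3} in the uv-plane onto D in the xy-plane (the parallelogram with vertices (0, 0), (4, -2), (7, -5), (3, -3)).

Compute the Jacobian determinant of (x, y) with respect to (u, v):

    ∂(x,y)/∂(u,v) = | 2  1 | = (2)(-1) - (1)(-1) = -1.
                   | -1  -1 |

Its absolute value is |J| = 1 (the area scaling factor).

Substituting x = 2u + v, y = -u - v into the integrand,

    15x + 15y → 15u,

so the integral becomes

    ∬_R (15u) · |J| du dv = ∫_0^2 ∫_0^3 (15u) dv du.

Inner (v): 45u.
Outer (u): 90.

Therefore ∬_D (15x + 15y) dx dy = 90.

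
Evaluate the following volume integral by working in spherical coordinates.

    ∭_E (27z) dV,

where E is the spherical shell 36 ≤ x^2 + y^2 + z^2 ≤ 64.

In spherical coordinates, x = ρ sin(φ) cos(θ), y = ρ sin(φ) sin(θ), z = ρ cos(φ), and dV = ρ^2 sin(φ) dρ dφ dθ.

The integrand becomes 27ρ cos(φ), so

    ∭_E (27z) dV = ∫_{0}^{2π} ∫_{0}^{π} ∫_{6}^{8} (27ρ cos(φ)) · ρ^2 sin(φ) dρ dφ dθ.

Inner (ρ): 9450sin(2φ).
Middle (φ): 0.
Outer (θ): 0.

Therefore the triple integral equals 0.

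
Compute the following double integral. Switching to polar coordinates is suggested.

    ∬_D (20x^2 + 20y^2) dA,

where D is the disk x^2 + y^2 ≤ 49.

The region D is 0 ≤ r ≤ 7, 0 ≤ θ ≤ 2π in polar coordinates, where x = r cos(θ), y = r sin(θ), and dA = r dr dθ.

Under the substitution, the integrand becomes 20r^2, so

    ∬_D (20x^2 + 20y^2) dA = ∫_{0}^{2π} ∫_{0}^{7} (20r^2) · r dr dθ.

Inner integral (in r): ∫_{0}^{7} (20r^2) · r dr = 12005.

Outer integral (in θ): ∫_{0}^{2π} (12005) dθ = 24010π.

Therefore ∬_D (20x^2 + 20y^2) dA = 24010π.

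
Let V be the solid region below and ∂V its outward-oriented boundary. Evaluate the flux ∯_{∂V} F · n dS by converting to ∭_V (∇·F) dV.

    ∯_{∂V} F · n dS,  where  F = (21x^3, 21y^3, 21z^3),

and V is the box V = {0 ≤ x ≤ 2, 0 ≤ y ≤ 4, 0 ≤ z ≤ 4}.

By the divergence theorem,

    ∯_{∂V} F · n dS = ∭_V (∇ · F) dV.

Compute the divergence:
    ∇ · F = ∂F_x/∂x + ∂F_y/∂y + ∂F_z/∂z = 63x^2 + 63y^2 + 63z^2.

V is a rectangular box, so dV = dx dy dz with 0 ≤ x ≤ 2, 0 ≤ y ≤ 4, 0 ≤ z ≤ 4.

Integrate (63x^2 + 63y^2 + 63z^2) over V as an iterated integral:

    ∭_V (∇·F) dV = ∫_0^{2} ∫_0^{4} ∫_0^{4} (63x^2 + 63y^2 + 63z^2) dz dy dx.

Inner (z from 0 to 4): 252x^2 + 252y^2 + 1344.
Middle (y from 0 to 4): 1008x^2 + 10752.
Outer (x from 0 to 2): 24192.

Therefore ∯_{∂V} F · n dS = 24192.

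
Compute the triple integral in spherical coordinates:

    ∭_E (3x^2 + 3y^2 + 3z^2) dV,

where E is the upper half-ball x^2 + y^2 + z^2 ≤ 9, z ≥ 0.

In spherical coordinates, x = ρ sin(φ) cos(θ), y = ρ sin(φ) sin(θ), z = ρ cos(φ), and dV = ρ^2 sin(φ) dρ dφ dθ.

The integrand becomes 3ρ^2, so

    ∭_E (3x^2 + 3y^2 + 3z^2) dV = ∫_{0}^{2π} ∫_{0}^{π/2} ∫_{0}^{3} (3ρ^2) · ρ^2 sin(φ) dρ dφ dθ.

Inner (ρ): 729sin(φ)/5.
Middle (φ): 729/5.
Outer (θ): 1458π/5.

Therefore the triple integral equals 1458π/5.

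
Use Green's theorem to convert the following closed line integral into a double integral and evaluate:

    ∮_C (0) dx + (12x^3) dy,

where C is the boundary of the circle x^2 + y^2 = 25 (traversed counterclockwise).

Green's theorem converts the closed line integral into a double integral over the enclosed region D:

    ∮_C P dx + Q dy = ∬_D (∂Q/∂x - ∂P/∂y) dA.

Here P = 0, Q = 12x^3, so

    ∂Q/∂x = 36x^2,    ∂P/∂y = 0,
    ∂Q/∂x - ∂P/∂y = 36x^2.

D is the region x^2 + y^2 ≤ 25. Evaluating the double integral:

In polar coordinates (x = r cos θ, y = r sin θ, dA = r dr dθ) the integrand becomes 36r^2cos(θ)^2, so

    ∬_D (36x^2) dA = ∫_0^{2π} ∫_0^{5} (36r^2cos(θ)^2) · r dr dθ.

Inner (r from 0 to 5): 5625cos(θ)^2.
Outer (θ from 0 to 2π): 5625π.

Therefore ∮_C P dx + Q dy = 5625π.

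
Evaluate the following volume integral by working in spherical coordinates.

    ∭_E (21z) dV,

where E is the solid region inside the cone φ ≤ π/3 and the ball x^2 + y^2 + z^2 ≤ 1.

In spherical coordinates, x = ρ sin(φ) cos(θ), y = ρ sin(φ) sin(θ), z = ρ cos(φ), and dV = ρ^2 sin(φ) dρ dφ dθ.

The integrand becomes 21ρ cos(φ), so

    ∭_E (21z) dV = ∫_{0}^{2π} ∫_{0}^{π/3} ∫_{0}^{1} (21ρ cos(φ)) · ρ^2 sin(φ) dρ dφ dθ.

Inner (ρ): 21sin(2φ)/8.
Middle (φ): 63/32.
Outer (θ): 63π/16.

Therefore the triple integral equals 63π/16.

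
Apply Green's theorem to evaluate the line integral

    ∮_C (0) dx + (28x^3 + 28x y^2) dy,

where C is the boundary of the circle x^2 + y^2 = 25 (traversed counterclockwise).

Green's theorem converts the closed line integral into a double integral over the enclosed region D:

    ∮_C P dx + Q dy = ∬_D (∂Q/∂x - ∂P/∂y) dA.

Here P = 0, Q = 28x^3 + 28x y^2, so

    ∂Q/∂x = 84x^2 + 28y^2,    ∂P/∂y = 0,
    ∂Q/∂x - ∂P/∂y = 84x^2 + 28y^2.

D is the region x^2 + y^2 ≤ 25. Evaluating the double integral:

In polar coordinates (x = r cos θ, y = r sin θ, dA = r dr dθ) the integrand becomes 28r^2(cos(2θ) + 2), so

    ∬_D (84x^2 + 28y^2) dA = ∫_0^{2π} ∫_0^{5} (28r^2(cos(2θ) + 2)) · r dr dθ.

Inner (r from 0 to 5): 4375cos(2θ) + 8750.
Outer (θ from 0 to 2π): 17500π.

Therefore ∮_C P dx + Q dy = 17500π.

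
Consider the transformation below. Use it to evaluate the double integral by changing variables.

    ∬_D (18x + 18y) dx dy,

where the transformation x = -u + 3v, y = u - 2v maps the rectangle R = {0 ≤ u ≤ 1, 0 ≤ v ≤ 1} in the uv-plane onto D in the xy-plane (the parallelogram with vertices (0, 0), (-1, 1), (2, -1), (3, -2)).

Compute the Jacobian determinant of (x, y) with respect to (u, v):

    ∂(x,y)/∂(u,v) = | -1  3 | = (-1)(-2) - (3)(1) = -1.
                   | 1  -2 |

Its absolute value is |J| = 1 (the area scaling factor).

Substituting x = -u + 3v, y = u - 2v into the integrand,

    18x + 18y → 18v,

so the integral becomes

    ∬_R (18v) · |J| du dv = ∫_0^1 ∫_0^1 (18v) dv du.

Inner (v): 9.
Outer (u): 9.

Therefore ∬_D (18x + 18y) dx dy = 9.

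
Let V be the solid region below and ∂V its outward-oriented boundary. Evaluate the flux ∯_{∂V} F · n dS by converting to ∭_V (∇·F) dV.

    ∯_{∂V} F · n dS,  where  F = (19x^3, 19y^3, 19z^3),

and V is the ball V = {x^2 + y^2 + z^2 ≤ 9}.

By the divergence theorem,

    ∯_{∂V} F · n dS = ∭_V (∇ · F) dV.

Compute the divergence:
    ∇ · F = ∂F_x/∂x + ∂F_y/∂y + ∂F_z/∂z = 57x^2 + 57y^2 + 57z^2.

In spherical coordinates, x = ρ sin(φ) cos(θ), y = ρ sin(φ) sin(θ), z = ρ cos(φ), dV = ρ^2 sin(φ) dρ dφ dθ, with 0 ≤ ρ ≤ 3, 0 ≤ φ ≤ π, 0 ≤ θ ≤ 2π.

The integrand, after substitution and multiplying by the volume element, becomes (57ρ^2) · ρ^2 sin(φ), so

    ∭_V (∇·F) dV = ∫_0^{2π} ∫_0^{π} ∫_0^{3} (57ρ^2) · ρ^2 sin(φ) dρ dφ dθ.

Inner (ρ from 0 to 3): 13851sin(φ)/5.
Middle (φ from 0 to π): 27702/5.
Outer (θ from 0 to 2π): 55404π/5.

Therefore ∯_{∂V} F · n dS = 55404π/5.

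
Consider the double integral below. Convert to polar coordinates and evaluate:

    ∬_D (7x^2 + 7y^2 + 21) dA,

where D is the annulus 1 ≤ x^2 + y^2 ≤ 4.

The region D is 1 ≤ r ≤ 2, 0 ≤ θ ≤ 2π in polar coordinates, where x = r cos(θ), y = r sin(θ), and dA = r dr dθ.

Under the substitution, the integrand becomes 7r^2 + 21, so

    ∬_D (7x^2 + 7y^2 + 21) dA = ∫_{0}^{2π} ∫_{1}^{2} (7r^2 + 21) · r dr dθ.

Inner integral (in r): ∫_{1}^{2} (7r^2 + 21) · r dr = 231/4.

Outer integral (in θ): ∫_{0}^{2π} (231/4) dθ = 231π/2.

Therefore ∬_D (7x^2 + 7y^2 + 21) dA = 231π/2.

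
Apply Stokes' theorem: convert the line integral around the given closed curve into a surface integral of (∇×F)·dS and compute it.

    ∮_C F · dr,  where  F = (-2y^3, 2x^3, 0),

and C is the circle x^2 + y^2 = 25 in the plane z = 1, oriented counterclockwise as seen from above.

Let S be the flat disk x^2 + y^2 ≤ 25 in the plane z = 1, with upward unit normal n̂ = ẑ. By Stokes' theorem,

    ∮_C F · dr = ∬_S (∇ × F) · n̂ dS = ∬_D (curl F)_z dA,

where D is the disk x^2 + y^2 ≤ 25.

Compute the curl of F = (-2y^3, 2x^3, 0):
    (∇ × F)_x = ∂F_z/∂y - ∂F_y/∂z = 0,
    (∇ × F)_y = ∂F_x/∂z - ∂F_z/∂x = 0,
    (∇ × F)_z = ∂F_y/∂x - ∂F_x/∂y = 6x^2 + 6y^2.

On z = 1, (curl F)_z = 6x^2 + 6y^2.

Convert to polar (x = r cos θ, y = r sin θ, dA = r dr dθ); the integrand becomes 6r^2, so

    ∬_D (curl F)_z dA = ∫_0^{2π} ∫_0^{5} (6r^2) · r dr dθ.

Inner (r from 0 to 5): 1875/2.
Outer (θ from 0 to 2π): 1875π.

Therefore ∮_C F · dr = 1875π.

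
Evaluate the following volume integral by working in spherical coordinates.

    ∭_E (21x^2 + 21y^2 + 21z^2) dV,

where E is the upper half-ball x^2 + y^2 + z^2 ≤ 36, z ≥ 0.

In spherical coordinates, x = ρ sin(φ) cos(θ), y = ρ sin(φ) sin(θ), z = ρ cos(φ), and dV = ρ^2 sin(φ) dρ dφ dθ.

The integrand becomes 21ρ^2, so

    ∭_E (21x^2 + 21y^2 + 21z^2) dV = ∫_{0}^{2π} ∫_{0}^{π/2} ∫_{0}^{6} (21ρ^2) · ρ^2 sin(φ) dρ dφ dθ.

Inner (ρ): 163296sin(φ)/5.
Middle (φ): 163296/5.
Outer (θ): 326592π/5.

Therefore the triple integral equals 326592π/5.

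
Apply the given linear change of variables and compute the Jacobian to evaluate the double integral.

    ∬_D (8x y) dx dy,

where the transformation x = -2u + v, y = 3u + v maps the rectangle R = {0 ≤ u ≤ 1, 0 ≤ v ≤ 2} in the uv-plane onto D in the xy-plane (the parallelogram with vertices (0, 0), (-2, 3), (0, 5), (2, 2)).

Compute the Jacobian determinant of (x, y) with respect to (u, v):

    ∂(x,y)/∂(u,v) = | -2  1 | = (-2)(1) - (1)(3) = -5.
                   | 3  1 |

Its absolute value is |J| = 5 (the area scaling factor).

Substituting x = -2u + v, y = 3u + v into the integrand,

    8x y → -48u^2 + 8u v + 8v^2,

so the integral becomes

    ∬_R (-48u^2 + 8u v + 8v^2) · |J| du dv = ∫_0^1 ∫_0^2 (-240u^2 + 40u v + 40v^2) dv du.

Inner (v): -480u^2 + 80u + 320/3.
Outer (u): -40/3.

Therefore ∬_D (8x y) dx dy = -40/3.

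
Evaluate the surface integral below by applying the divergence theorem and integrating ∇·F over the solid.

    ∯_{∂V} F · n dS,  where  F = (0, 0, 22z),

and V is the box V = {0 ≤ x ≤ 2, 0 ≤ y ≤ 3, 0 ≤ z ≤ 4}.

By the divergence theorem,

    ∯_{∂V} F · n dS = ∭_V (∇ · F) dV.

Compute the divergence:
    ∇ · F = ∂F_x/∂x + ∂F_y/∂y + ∂F_z/∂z = 0 + 0 + 22 = 22.

V is a rectangular box, so dV = dx dy dz with 0 ≤ x ≤ 2, 0 ≤ y ≤ 3, 0 ≤ z ≤ 4.

Integrate (22) over V as an iterated integral:

    ∭_V (∇·F) dV = ∫_0^{2} ∫_0^{3} ∫_0^{4} (22) dz dy dx.

Inner (z from 0 to 4): 88.
Middle (y from 0 to 3): 264.
Outer (x from 0 to 2): 528.

Therefore ∯_{∂V} F · n dS = 528.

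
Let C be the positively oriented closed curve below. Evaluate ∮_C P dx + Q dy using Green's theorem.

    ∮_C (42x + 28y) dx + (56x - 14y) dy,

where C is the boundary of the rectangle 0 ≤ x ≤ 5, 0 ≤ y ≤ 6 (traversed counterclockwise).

Green's theorem converts the closed line integral into a double integral over the enclosed region D:

    ∮_C P dx + Q dy = ∬_D (∂Q/∂x - ∂P/∂y) dA.

Here P = 42x + 28y, Q = 56x - 14y, so

    ∂Q/∂x = 56,    ∂P/∂y = 28,
    ∂Q/∂x - ∂P/∂y = 28.

D is the region 0 ≤ x ≤ 5, 0 ≤ y ≤ 6. Evaluating the double integral:

    ∬_D (28) dA = ∫_0^{5} ∫_0^{6} (28) dy dx.

Inner (y from 0 to 6): 168.
Outer (x from 0 to 5): 840.

Therefore ∮_C P dx + Q dy = 840.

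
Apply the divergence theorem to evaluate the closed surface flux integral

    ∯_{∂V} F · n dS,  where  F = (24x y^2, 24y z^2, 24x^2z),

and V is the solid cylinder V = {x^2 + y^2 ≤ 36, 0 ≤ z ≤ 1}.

By the divergence theorem,

    ∯_{∂V} F · n dS = ∭_V (∇ · F) dV.

Compute the divergence:
    ∇ · F = ∂F_x/∂x + ∂F_y/∂y + ∂F_z/∂z = 24y^2 + 24z^2 + 24x^2 = 24x^2 + 24y^2 + 24z^2.

In cylindrical coordinates, x = r cos(θ), y = r sin(θ), z = z, dV = r dr dθ dz, with 0 ≤ r ≤ 6, 0 ≤ θ ≤ 2π, 0 ≤ z ≤ 1.

The integrand, after substitution and multiplying by the volume element, becomes (24r^2 + 24z^2) · r, so

    ∭_V (∇·F) dV = ∫_0^{2π} ∫_0^{6} ∫_0^{1} (24r^2 + 24z^2) · r dz dr dθ.

Inner (z from 0 to 1): 24r^3 + 8r.
Middle (r from 0 to 6): 7920.
Outer (θ from 0 to 2π): 15840π.

Therefore ∯_{∂V} F · n dS = 15840π.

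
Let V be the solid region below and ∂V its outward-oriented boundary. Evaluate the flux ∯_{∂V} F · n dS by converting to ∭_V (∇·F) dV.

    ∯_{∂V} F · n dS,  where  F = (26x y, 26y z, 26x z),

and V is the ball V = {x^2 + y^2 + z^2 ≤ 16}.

By the divergence theorem,

    ∯_{∂V} F · n dS = ∭_V (∇ · F) dV.

Compute the divergence:
    ∇ · F = ∂F_x/∂x + ∂F_y/∂y + ∂F_z/∂z = 26y + 26z + 26x = 26x + 26y + 26z.

In spherical coordinates, x = ρ sin(φ) cos(θ), y = ρ sin(φ) sin(θ), z = ρ cos(φ), dV = ρ^2 sin(φ) dρ dφ dθ, with 0 ≤ ρ ≤ 4, 0 ≤ φ ≤ π, 0 ≤ θ ≤ 2π.

The integrand, after substitution and multiplying by the volume element, becomes (26ρ (sqrt(2)sin(φ)sin(θ + π/4) + cos(φ))) · ρ^2 sin(φ), so

    ∭_V (∇·F) dV = ∫_0^{2π} ∫_0^{π} ∫_0^{4} (26ρ (sqrt(2)sin(φ)sin(θ + π/4) + cos(φ))) · ρ^2 sin(φ) dρ dφ dθ.

Inner (ρ from 0 to 4): 1664(sqrt(2)sin(φ)sin(θ + π/4) + cos(φ))sin(φ).
Middle (φ from 0 to π): 832sqrt(2)π sin(θ + π/4).
Outer (θ from 0 to 2π): 0.

Therefore ∯_{∂V} F · n dS = 0.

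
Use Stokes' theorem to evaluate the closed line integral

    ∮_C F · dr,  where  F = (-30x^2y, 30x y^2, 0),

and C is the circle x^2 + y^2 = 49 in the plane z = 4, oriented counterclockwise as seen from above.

Let S be the flat disk x^2 + y^2 ≤ 49 in the plane z = 4, with upward unit normal n̂ = ẑ. By Stokes' theorem,

    ∮_C F · dr = ∬_S (∇ × F) · n̂ dS = ∬_D (curl F)_z dA,

where D is the disk x^2 + y^2 ≤ 49.

Compute the curl of F = (-30x^2y, 30x y^2, 0):
    (∇ × F)_x = ∂F_z/∂y - ∂F_y/∂z = 0,
    (∇ × F)_y = ∂F_x/∂z - ∂F_z/∂x = 0,
    (∇ × F)_z = ∂F_y/∂x - ∂F_x/∂y = 30x^2 + 30y^2.

On z = 4, (curl F)_z = 30x^2 + 30y^2.

Convert to polar (x = r cos θ, y = r sin θ, dA = r dr dθ); the integrand becomes 30r^2, so

    ∬_D (curl F)_z dA = ∫_0^{2π} ∫_0^{7} (30r^2) · r dr dθ.

Inner (r from 0 to 7): 36015/2.
Outer (θ from 0 to 2π): 36015π.

Therefore ∮_C F · dr = 36015π.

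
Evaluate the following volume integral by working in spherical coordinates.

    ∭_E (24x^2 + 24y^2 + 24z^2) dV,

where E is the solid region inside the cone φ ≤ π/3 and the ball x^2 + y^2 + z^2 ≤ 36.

In spherical coordinates, x = ρ sin(φ) cos(θ), y = ρ sin(φ) sin(θ), z = ρ cos(φ), and dV = ρ^2 sin(φ) dρ dφ dθ.

The integrand becomes 24ρ^2, so

    ∭_E (24x^2 + 24y^2 + 24z^2) dV = ∫_{0}^{2π} ∫_{0}^{π/3} ∫_{0}^{6} (24ρ^2) · ρ^2 sin(φ) dρ dφ dθ.

Inner (ρ): 186624sin(φ)/5.
Middle (φ): 93312/5.
Outer (θ): 186624π/5.

Therefore the triple integral equals 186624π/5.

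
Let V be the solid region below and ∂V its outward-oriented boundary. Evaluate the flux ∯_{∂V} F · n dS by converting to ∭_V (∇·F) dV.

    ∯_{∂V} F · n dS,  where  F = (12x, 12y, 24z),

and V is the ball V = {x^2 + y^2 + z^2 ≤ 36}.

By the divergence theorem,

    ∯_{∂V} F · n dS = ∭_V (∇ · F) dV.

Compute the divergence:
    ∇ · F = ∂F_x/∂x + ∂F_y/∂y + ∂F_z/∂z = 12 + 12 + 24 = 48.

In spherical coordinates, x = ρ sin(φ) cos(θ), y = ρ sin(φ) sin(θ), z = ρ cos(φ), dV = ρ^2 sin(φ) dρ dφ dθ, with 0 ≤ ρ ≤ 6, 0 ≤ φ ≤ π, 0 ≤ θ ≤ 2π.

The integrand, after substitution and multiplying by the volume element, becomes (48) · ρ^2 sin(φ), so

    ∭_V (∇·F) dV = ∫_0^{2π} ∫_0^{π} ∫_0^{6} (48) · ρ^2 sin(φ) dρ dφ dθ.

Inner (ρ from 0 to 6): 3456sin(φ).
Middle (φ from 0 to π): 6912.
Outer (θ from 0 to 2π): 13824π.

Therefore ∯_{∂V} F · n dS = 13824π.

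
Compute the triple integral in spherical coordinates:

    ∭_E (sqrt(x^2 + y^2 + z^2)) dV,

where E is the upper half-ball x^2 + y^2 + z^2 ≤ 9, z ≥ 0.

In spherical coordinates, x = ρ sin(φ) cos(θ), y = ρ sin(φ) sin(θ), z = ρ cos(φ), and dV = ρ^2 sin(φ) dρ dφ dθ.

The integrand becomes ρ, so

    ∭_E (sqrt(x^2 + y^2 + z^2)) dV = ∫_{0}^{2π} ∫_{0}^{π/2} ∫_{0}^{3} (ρ) · ρ^2 sin(φ) dρ dφ dθ.

Inner (ρ): 81sin(φ)/4.
Middle (φ): 81/4.
Outer (θ): 81π/2.

Therefore the triple integral equals 81π/2.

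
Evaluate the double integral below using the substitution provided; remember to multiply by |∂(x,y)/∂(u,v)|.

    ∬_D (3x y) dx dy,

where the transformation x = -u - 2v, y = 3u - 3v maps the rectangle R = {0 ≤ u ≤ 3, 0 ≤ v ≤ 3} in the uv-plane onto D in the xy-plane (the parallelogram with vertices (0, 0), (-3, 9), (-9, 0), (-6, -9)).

Compute the Jacobian determinant of (x, y) with respect to (u, v):

    ∂(x,y)/∂(u,v) = | -1  -2 | = (-1)(-3) - (-2)(3) = 9.
                   | 3  -3 |

Its absolute value is |J| = 9 (the area scaling factor).

Substituting x = -u - 2v, y = 3u - 3v into the integrand,

    3x y → -9u^2 - 9u v + 18v^2,

so the integral becomes

    ∬_R (-9u^2 - 9u v + 18v^2) · |J| du dv = ∫_0^3 ∫_0^3 (-81u^2 - 81u v + 162v^2) dv du.

Inner (v): -243u^2 - 729u/2 + 1458.
Outer (u): 2187/4.

Therefore ∬_D (3x y) dx dy = 2187/4.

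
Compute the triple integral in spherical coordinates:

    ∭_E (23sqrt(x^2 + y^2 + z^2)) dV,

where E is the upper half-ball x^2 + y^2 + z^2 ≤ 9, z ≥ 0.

In spherical coordinates, x = ρ sin(φ) cos(θ), y = ρ sin(φ) sin(θ), z = ρ cos(φ), and dV = ρ^2 sin(φ) dρ dφ dθ.

The integrand becomes 23ρ, so

    ∭_E (23sqrt(x^2 + y^2 + z^2)) dV = ∫_{0}^{2π} ∫_{0}^{π/2} ∫_{0}^{3} (23ρ) · ρ^2 sin(φ) dρ dφ dθ.

Inner (ρ): 1863sin(φ)/4.
Middle (φ): 1863/4.
Outer (θ): 1863π/2.

Therefore the triple integral equals 1863π/2.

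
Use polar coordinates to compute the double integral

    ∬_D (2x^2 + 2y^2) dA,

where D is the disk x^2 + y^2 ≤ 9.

The region D is 0 ≤ r ≤ 3, 0 ≤ θ ≤ 2π in polar coordinates, where x = r cos(θ), y = r sin(θ), and dA = r dr dθ.

Under the substitution, the integrand becomes 2r^2, so

    ∬_D (2x^2 + 2y^2) dA = ∫_{0}^{2π} ∫_{0}^{3} (2r^2) · r dr dθ.

Inner integral (in r): ∫_{0}^{3} (2r^2) · r dr = 81/2.

Outer integral (in θ): ∫_{0}^{2π} (81/2) dθ = 81π.

Therefore ∬_D (2x^2 + 2y^2) dA = 81π.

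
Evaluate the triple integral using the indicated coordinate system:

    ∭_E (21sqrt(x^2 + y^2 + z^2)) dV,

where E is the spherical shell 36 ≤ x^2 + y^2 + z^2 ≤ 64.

In spherical coordinates, x = ρ sin(φ) cos(θ), y = ρ sin(φ) sin(θ), z = ρ cos(φ), and dV = ρ^2 sin(φ) dρ dφ dθ.

The integrand becomes 21ρ, so

    ∭_E (21sqrt(x^2 + y^2 + z^2)) dV = ∫_{0}^{2π} ∫_{0}^{π} ∫_{6}^{8} (21ρ) · ρ^2 sin(φ) dρ dφ dθ.

Inner (ρ): 14700sin(φ).
Middle (φ): 29400.
Outer (θ): 58800π.

Therefore the triple integral equals 58800π.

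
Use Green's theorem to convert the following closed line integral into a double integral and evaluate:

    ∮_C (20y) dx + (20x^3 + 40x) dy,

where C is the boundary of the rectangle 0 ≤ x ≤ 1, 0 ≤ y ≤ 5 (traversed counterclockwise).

Green's theorem converts the closed line integral into a double integral over the enclosed region D:

    ∮_C P dx + Q dy = ∬_D (∂Q/∂x - ∂P/∂y) dA.

Here P = 20y, Q = 20x^3 + 40x, so

    ∂Q/∂x = 60x^2 + 40,    ∂P/∂y = 20,
    ∂Q/∂x - ∂P/∂y = 60x^2 + 20.

D is the region 0 ≤ x ≤ 1, 0 ≤ y ≤ 5. Evaluating the double integral:

    ∬_D (60x^2 + 20) dA = ∫_0^{1} ∫_0^{5} (60x^2 + 20) dy dx.

Inner (y from 0 to 5): 300x^2 + 100.
Outer (x from 0 to 1): 200.

Therefore ∮_C P dx + Q dy = 200.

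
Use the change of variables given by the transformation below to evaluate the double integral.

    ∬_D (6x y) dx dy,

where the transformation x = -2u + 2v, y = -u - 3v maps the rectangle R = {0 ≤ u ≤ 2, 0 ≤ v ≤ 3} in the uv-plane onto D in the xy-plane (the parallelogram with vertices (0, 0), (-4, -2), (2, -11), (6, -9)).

Compute the Jacobian determinant of (x, y) with respect to (u, v):

    ∂(x,y)/∂(u,v) = | -2  2 | = (-2)(-3) - (2)(-1) = 8.
                   | -1  -3 |

Its absolute value is |J| = 8 (the area scaling factor).

Substituting x = -2u + 2v, y = -u - 3v into the integrand,

    6x y → 12u^2 + 24u v - 36v^2,

so the integral becomes

    ∬_R (12u^2 + 24u v - 36v^2) · |J| du dv = ∫_0^2 ∫_0^3 (96u^2 + 192u v - 288v^2) dv du.

Inner (v): 288u^2 + 864u - 2592.
Outer (u): -2688.

Therefore ∬_D (6x y) dx dy = -2688.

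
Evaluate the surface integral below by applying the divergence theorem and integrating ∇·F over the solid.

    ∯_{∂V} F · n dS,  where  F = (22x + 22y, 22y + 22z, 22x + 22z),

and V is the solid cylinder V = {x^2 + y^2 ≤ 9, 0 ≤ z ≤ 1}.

By the divergence theorem,

    ∯_{∂V} F · n dS = ∭_V (∇ · F) dV.

Compute the divergence:
    ∇ · F = ∂F_x/∂x + ∂F_y/∂y + ∂F_z/∂z = 22 + 22 + 22 = 66.

In cylindrical coordinates, x = r cos(θ), y = r sin(θ), z = z, dV = r dr dθ dz, with 0 ≤ r ≤ 3, 0 ≤ θ ≤ 2π, 0 ≤ z ≤ 1.

The integrand, after substitution and multiplying by the volume element, becomes (66) · r, so

    ∭_V (∇·F) dV = ∫_0^{2π} ∫_0^{3} ∫_0^{1} (66) · r dz dr dθ.

Inner (z from 0 to 1): 66r.
Middle (r from 0 to 3): 297.
Outer (θ from 0 to 2π): 594π.

Therefore ∯_{∂V} F · n dS = 594π.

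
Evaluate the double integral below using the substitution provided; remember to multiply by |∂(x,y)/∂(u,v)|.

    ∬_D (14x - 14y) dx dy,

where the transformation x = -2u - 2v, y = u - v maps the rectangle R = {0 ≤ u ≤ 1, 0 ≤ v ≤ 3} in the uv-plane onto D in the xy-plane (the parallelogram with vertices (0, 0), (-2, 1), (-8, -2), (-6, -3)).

Compute the Jacobian determinant of (x, y) with respect to (u, v):

    ∂(x,y)/∂(u,v) = | -2  -2 | = (-2)(-1) - (-2)(1) = 4.
                   | 1  -1 |

Its absolute value is |J| = 4 (the area scaling factor).

Substituting x = -2u - 2v, y = u - v into the integrand,

    14x - 14y → -42u - 14v,

so the integral becomes

    ∬_R (-42u - 14v) · |J| du dv = ∫_0^1 ∫_0^3 (-168u - 56v) dv du.

Inner (v): -504u - 252.
Outer (u): -504.

Therefore ∬_D (14x - 14y) dx dy = -504.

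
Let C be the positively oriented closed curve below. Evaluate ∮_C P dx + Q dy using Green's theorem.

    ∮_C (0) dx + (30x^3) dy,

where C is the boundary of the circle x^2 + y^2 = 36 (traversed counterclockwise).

Green's theorem converts the closed line integral into a double integral over the enclosed region D:

    ∮_C P dx + Q dy = ∬_D (∂Q/∂x - ∂P/∂y) dA.

Here P = 0, Q = 30x^3, so

    ∂Q/∂x = 90x^2,    ∂P/∂y = 0,
    ∂Q/∂x - ∂P/∂y = 90x^2.

D is the region x^2 + y^2 ≤ 36. Evaluating the double integral:

In polar coordinates (x = r cos θ, y = r sin θ, dA = r dr dθ) the integrand becomes 90r^2cos(θ)^2, so

    ∬_D (90x^2) dA = ∫_0^{2π} ∫_0^{6} (90r^2cos(θ)^2) · r dr dθ.

Inner (r from 0 to 6): 29160cos(θ)^2.
Outer (θ from 0 to 2π): 29160π.

Therefore ∮_C P dx + Q dy = 29160π.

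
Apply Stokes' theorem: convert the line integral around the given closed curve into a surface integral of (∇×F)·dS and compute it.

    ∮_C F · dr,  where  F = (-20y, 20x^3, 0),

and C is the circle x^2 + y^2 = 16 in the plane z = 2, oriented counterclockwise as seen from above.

Let S be the flat disk x^2 + y^2 ≤ 16 in the plane z = 2, with upward unit normal n̂ = ẑ. By Stokes' theorem,

    ∮_C F · dr = ∬_S (∇ × F) · n̂ dS = ∬_D (curl F)_z dA,

where D is the disk x^2 + y^2 ≤ 16.

Compute the curl of F = (-20y, 20x^3, 0):
    (∇ × F)_x = ∂F_z/∂y - ∂F_y/∂z = 0,
    (∇ × F)_y = ∂F_x/∂z - ∂F_z/∂x = 0,
    (∇ × F)_z = ∂F_y/∂x - ∂F_x/∂y = 60x^2 + 20.

On z = 2, (curl F)_z = 60x^2 + 20.

Convert to polar (x = r cos θ, y = r sin θ, dA = r dr dθ); the integrand becomes 60r^2cos(θ)^2 + 20, so

    ∬_D (curl F)_z dA = ∫_0^{2π} ∫_0^{4} (60r^2cos(θ)^2 + 20) · r dr dθ.

Inner (r from 0 to 4): 3840cos(θ)^2 + 160.
Outer (θ from 0 to 2π): 4160π.

Therefore ∮_C F · dr = 4160π.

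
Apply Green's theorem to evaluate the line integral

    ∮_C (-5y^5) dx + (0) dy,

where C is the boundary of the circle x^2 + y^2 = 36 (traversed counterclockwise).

Green's theorem converts the closed line integral into a double integral over the enclosed region D:

    ∮_C P dx + Q dy = ∬_D (∂Q/∂x - ∂P/∂y) dA.

Here P = -5y^5, Q = 0, so

    ∂Q/∂x = 0,    ∂P/∂y = -25y^4,
    ∂Q/∂x - ∂P/∂y = 25y^4.

D is the region x^2 + y^2 ≤ 36. Evaluating the double integral:

In polar coordinates (x = r cos θ, y = r sin θ, dA = r dr dθ) the integrand becomes 25r^4sin(θ)^4, so

    ∬_D (25y^4) dA = ∫_0^{2π} ∫_0^{6} (25r^4sin(θ)^4) · r dr dθ.

Inner (r from 0 to 6): 194400sin(θ)^4.
Outer (θ from 0 to 2π): 145800π.

Therefore ∮_C P dx + Q dy = 145800π.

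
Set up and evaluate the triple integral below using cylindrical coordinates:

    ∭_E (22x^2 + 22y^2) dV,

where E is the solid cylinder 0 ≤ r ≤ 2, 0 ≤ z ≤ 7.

In cylindrical coordinates, x = r cos(θ), y = r sin(θ), z = z, and dV = r dr dθ dz.

The integrand becomes 22r^2, so

    ∭_E (22x^2 + 22y^2) dV = ∫_{0}^{2π} ∫_{0}^{2} ∫_{0}^{7} (22r^2) · r dz dr dθ.

Inner (z): 154r^3.
Middle (r from 0 to 2): 616.
Outer (θ): 1232π.

Therefore the triple integral equals 1232π.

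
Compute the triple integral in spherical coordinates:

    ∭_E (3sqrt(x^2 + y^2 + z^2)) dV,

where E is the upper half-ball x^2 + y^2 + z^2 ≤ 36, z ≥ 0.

In spherical coordinates, x = ρ sin(φ) cos(θ), y = ρ sin(φ) sin(θ), z = ρ cos(φ), and dV = ρ^2 sin(φ) dρ dφ dθ.

The integrand becomes 3ρ, so

    ∭_E (3sqrt(x^2 + y^2 + z^2)) dV = ∫_{0}^{2π} ∫_{0}^{π/2} ∫_{0}^{6} (3ρ) · ρ^2 sin(φ) dρ dφ dθ.

Inner (ρ): 972sin(φ).
Middle (φ): 972.
Outer (θ): 1944π.

Therefore the triple integral equals 1944π.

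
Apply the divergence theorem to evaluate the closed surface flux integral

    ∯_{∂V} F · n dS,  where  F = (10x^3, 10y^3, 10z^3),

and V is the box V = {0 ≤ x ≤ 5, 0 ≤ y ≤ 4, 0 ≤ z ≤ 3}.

By the divergence theorem,

    ∯_{∂V} F · n dS = ∭_V (∇ · F) dV.

Compute the divergence:
    ∇ · F = ∂F_x/∂x + ∂F_y/∂y + ∂F_z/∂z = 30x^2 + 30y^2 + 30z^2.

V is a rectangular box, so dV = dx dy dz with 0 ≤ x ≤ 5, 0 ≤ y ≤ 4, 0 ≤ z ≤ 3.

Integrate (30x^2 + 30y^2 + 30z^2) over V as an iterated integral:

    ∭_V (∇·F) dV = ∫_0^{5} ∫_0^{4} ∫_0^{3} (30x^2 + 30y^2 + 30z^2) dz dy dx.

Inner (z from 0 to 3): 90x^2 + 90y^2 + 270.
Middle (y from 0 to 4): 360x^2 + 3000.
Outer (x from 0 to 5): 30000.

Therefore ∯_{∂V} F · n dS = 30000.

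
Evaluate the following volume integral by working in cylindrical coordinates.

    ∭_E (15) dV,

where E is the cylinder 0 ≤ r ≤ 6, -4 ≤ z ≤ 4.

In cylindrical coordinates, x = r cos(θ), y = r sin(θ), z = z, and dV = r dr dθ dz.

The integrand becomes 15, so

    ∭_E (15) dV = ∫_{0}^{2π} ∫_{0}^{6} ∫_{-4}^{4} (15) · r dz dr dθ.

Inner (z): 120r.
Middle (r from 0 to 6): 2160.
Outer (θ): 4320π.

Therefore the triple integral equals 4320π.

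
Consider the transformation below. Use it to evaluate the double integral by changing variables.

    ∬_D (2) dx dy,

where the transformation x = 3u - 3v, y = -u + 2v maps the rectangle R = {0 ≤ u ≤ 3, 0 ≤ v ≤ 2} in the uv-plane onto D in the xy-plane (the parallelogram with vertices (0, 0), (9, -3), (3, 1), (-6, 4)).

Compute the Jacobian determinant of (x, y) with respect to (u, v):

    ∂(x,y)/∂(u,v) = | 3  -3 | = (3)(2) - (-3)(-1) = 3.
                   | -1  2 |

Its absolute value is |J| = 3 (the area scaling factor).

Substituting x = 3u - 3v, y = -u + 2v into the integrand,

    2 → 2,

so the integral becomes

    ∬_R (2) · |J| du dv = ∫_0^3 ∫_0^2 (6) dv du.

Inner (v): 12.
Outer (u): 36.

Therefore ∬_D (2) dx dy = 36.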